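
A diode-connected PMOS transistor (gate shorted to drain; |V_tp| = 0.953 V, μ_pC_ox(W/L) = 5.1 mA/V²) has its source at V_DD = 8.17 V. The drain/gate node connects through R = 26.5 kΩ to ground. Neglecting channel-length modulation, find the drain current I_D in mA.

With gate tied to drain, V_SG = V_SD ≥ V_SG − |V_tp|, so the device is in saturation.
KCL at the drain: ½ k_p (V_SG − |V_tp|)² = (V_DD − V_SG)/R.
Let x = V_SG − 0.953. Then 67.6 x² + x − 7.217 = 0, giving x = 0.319 V (positive root), so V_SG = 1.27 V.
I_D = (V_DD − V_SG)/R = (8.17 − 1.27) / 26.5 = 0.26 mA.

I_D = 0.260 mA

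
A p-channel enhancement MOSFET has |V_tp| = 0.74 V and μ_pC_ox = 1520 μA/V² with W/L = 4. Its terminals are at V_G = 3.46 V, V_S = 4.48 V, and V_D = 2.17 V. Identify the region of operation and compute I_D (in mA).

V_SG = V_S − V_G = 4.48 − 3.46 = 1.02 V; V_SD = V_S − V_D = 4.48 − 2.17 = 2.31 V.
k_p = μ_pC_ox · (W/L) = 6.08 mA/V².
V_ov = V_SG − |V_tp| = 1.02 − 0.74 = 0.28 V.
Since V_SD = 2.31 V ≥ V_ov = 0.28 V, the device is in saturation.
I_D = ½ k_p V_ov² = 0.5 × 6.08 × 0.28² = 0.238 mA.

Saturation; I_D = 0.238 mA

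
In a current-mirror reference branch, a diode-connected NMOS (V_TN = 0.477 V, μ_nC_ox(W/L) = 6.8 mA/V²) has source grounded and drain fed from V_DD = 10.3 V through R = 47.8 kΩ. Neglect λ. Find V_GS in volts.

V_GS = 0.720 V

With gate tied to drain, V_GS = V_DS ≥ V_GS − V_TN, so the device is in saturation.
KCL at the drain: ½ k_n (V_GS − V_TN)² = (V_DD − V_GS)/R.
Let x = V_GS − 0.477. Then 163 x² + x − 9.823 = 0, giving x = 0.243 V (positive root), so V_GS = 0.72 V.
I_D = (V_DD − V_GS)/R = (10.3 − 0.72) / 47.8 = 0.2 mA.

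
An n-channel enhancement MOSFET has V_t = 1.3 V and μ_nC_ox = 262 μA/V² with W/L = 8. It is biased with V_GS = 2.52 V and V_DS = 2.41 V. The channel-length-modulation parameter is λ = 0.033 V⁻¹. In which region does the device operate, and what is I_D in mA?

k_n = μ_nC_ox · (W/L) = 2.096 mA/V².
V_ov = V_GS − V_t = 2.52 − 1.3 = 1.22 V.
Since V_DS = 2.41 V ≥ V_ov = 1.22 V, the device is in saturation.
I_D = ½ k_n V_ov² (1 + λ V_DS) = 0.5 × 2.096 × 1.22² × (1 + 0.033 × 2.41) = 1.68 mA.

Saturation; I_D = 1.68 mA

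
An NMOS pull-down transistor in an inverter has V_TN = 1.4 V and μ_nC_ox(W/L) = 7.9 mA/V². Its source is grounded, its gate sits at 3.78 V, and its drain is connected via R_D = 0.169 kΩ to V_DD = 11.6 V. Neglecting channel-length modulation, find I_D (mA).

V_GS = V_G = 3.78 V, so V_ov = 3.78 − 1.4 = 2.38 V.
Assume saturation: I_D = ½ k_n V_ov² = 0.5 × 7.9 × 2.38² = 22.4 mA, giving V_DS = V_DD − I_D R_D = 11.6 − 22.4 × 0.169 = 7.82 V.
V_DS = 7.82 V ≥ V_ov = 2.38 V, confirming saturation.

I_D = 22.4 mA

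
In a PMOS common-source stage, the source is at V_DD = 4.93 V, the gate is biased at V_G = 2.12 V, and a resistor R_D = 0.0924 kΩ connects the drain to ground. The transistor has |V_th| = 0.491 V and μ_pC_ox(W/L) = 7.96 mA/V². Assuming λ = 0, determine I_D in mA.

V_SG = V_DD − V_G = 4.93 − 2.12 = 2.81 V, so V_ov = 2.81 − 0.491 = 2.32 V.
Assume saturation: I_D = ½ k_p V_ov² = 0.5 × 7.96 × 2.32² = 21.4 mA, giving V_SD = V_DD − I_D R_D = 4.93 − 21.4 × 0.0924 = 2.95 V.
V_SD = 2.95 V ≥ V_ov = 2.32 V, confirming saturation.

I_D = 21.4 mA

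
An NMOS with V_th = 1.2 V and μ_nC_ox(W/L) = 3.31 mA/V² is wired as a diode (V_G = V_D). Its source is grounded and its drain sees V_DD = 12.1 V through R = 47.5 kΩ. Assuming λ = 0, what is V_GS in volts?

With gate tied to drain, V_GS = V_DS ≥ V_GS − V_th, so the device is in saturation.
KCL at the drain: ½ k_n (V_GS − V_th)² = (V_DD − V_GS)/R.
Let x = V_GS − 1.2. Then 78.6 x² + x − 10.9 = 0, giving x = 0.366 V (positive root), so V_GS = 1.57 V.
I_D = (V_DD − V_GS)/R = (12.1 − 1.57) / 47.5 = 0.222 mA.

V_GS = 1.57 V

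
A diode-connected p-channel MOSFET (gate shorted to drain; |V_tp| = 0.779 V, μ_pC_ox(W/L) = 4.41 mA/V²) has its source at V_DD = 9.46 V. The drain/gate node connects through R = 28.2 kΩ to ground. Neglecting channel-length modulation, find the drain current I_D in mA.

With gate tied to drain, V_SG = V_SD ≥ V_SG − |V_tp|, so the device is in saturation.
KCL at the drain: ½ k_p (V_SG − |V_tp|)² = (V_DD − V_SG)/R.
Let x = V_SG − 0.779. Then 62.2 x² + x − 8.681 = 0, giving x = 0.366 V (positive root), so V_SG = 1.14 V.
I_D = (V_DD − V_SG)/R = (9.46 − 1.14) / 28.2 = 0.295 mA.

I_D = 0.295 mA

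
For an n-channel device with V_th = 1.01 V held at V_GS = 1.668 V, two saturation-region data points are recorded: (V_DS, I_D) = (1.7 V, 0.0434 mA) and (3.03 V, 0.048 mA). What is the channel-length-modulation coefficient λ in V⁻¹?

λ = 0.0922 V⁻¹

With V_GS fixed, I_D ∝ (1 + λ V_DS) in saturation, so I_D2/I_D1 = (1 + λ V_DS2)/(1 + λ V_DS1).
0.048/0.0434 = 1.106 = (1 + 3.03 λ)/(1 + 1.7 λ).
Solving: λ (I_D1 V_DS2 − I_D2 V_DS1) = I_D2 − I_D1, so λ = (0.048 − 0.0434) / (0.0434 × 3.03 − 0.048 × 1.7) = 0.0046 / 0.0499 = 0.0922 V⁻¹.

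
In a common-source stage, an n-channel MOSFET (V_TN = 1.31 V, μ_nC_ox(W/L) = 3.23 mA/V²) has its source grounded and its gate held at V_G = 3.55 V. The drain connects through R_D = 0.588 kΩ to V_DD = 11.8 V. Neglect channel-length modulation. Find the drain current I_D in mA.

V_GS = V_G = 3.55 V, so V_ov = 3.55 − 1.31 = 2.24 V.
Assume saturation: I_D = ½ k_n V_ov² = 0.5 × 3.23 × 2.24² = 8.1 mA, giving V_DS = V_DD − I_D R_D = 11.8 − 8.1 × 0.588 = 7.04 V.
V_DS = 7.04 V ≥ V_ov = 2.24 V, confirming saturation.

I_D = 8.10 mA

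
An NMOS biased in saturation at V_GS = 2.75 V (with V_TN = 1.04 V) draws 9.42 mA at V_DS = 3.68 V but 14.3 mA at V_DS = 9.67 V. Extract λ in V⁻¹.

With V_GS fixed, I_D ∝ (1 + λ V_DS) in saturation, so I_D2/I_D1 = (1 + λ V_DS2)/(1 + λ V_DS1).
14.3/9.42 = 1.518 = (1 + 9.67 λ)/(1 + 3.68 λ).
Solving: λ (I_D1 V_DS2 − I_D2 V_DS1) = I_D2 − I_D1, so λ = (14.3 − 9.42) / (9.42 × 9.67 − 14.3 × 3.68) = 4.88 / 38.5 = 0.127 V⁻¹.

λ = 0.127 V⁻¹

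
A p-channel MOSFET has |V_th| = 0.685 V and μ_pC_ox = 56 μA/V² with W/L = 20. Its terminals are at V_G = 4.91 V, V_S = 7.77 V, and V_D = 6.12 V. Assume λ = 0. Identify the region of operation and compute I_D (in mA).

Triode; I_D = 2.49 mA

V_SG = V_S − V_G = 7.77 − 4.91 = 2.86 V; V_SD = V_S − V_D = 7.77 − 6.12 = 1.65 V.
k_p = μ_pC_ox · (W/L) = 1.12 mA/V².
V_ov = V_SG − |V_th| = 2.86 − 0.685 = 2.17 V.
Since V_SD = 1.65 V < V_ov = 2.17 V, the device is in the triode region.
I_D = k_p [V_ov · V_SD − ½ V_SD²] = 1.12 × [2.17 × 1.65 − 0.5 × 1.65²] = 2.49 mA.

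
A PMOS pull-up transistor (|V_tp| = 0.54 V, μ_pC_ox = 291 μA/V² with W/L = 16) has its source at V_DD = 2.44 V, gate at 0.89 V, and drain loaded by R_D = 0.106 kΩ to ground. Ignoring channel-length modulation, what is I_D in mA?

I_D = 2.37 mA

V_SG = V_DD − V_G = 2.44 − 0.89 = 1.55 V, so V_ov = 1.55 − 0.54 = 1.01 V.
k_p = μ_pC_ox · (W/L) = 4.656 mA/V².
Assume saturation: I_D = ½ k_p V_ov² = 0.5 × 4.656 × 1.01² = 2.37 mA, giving V_SD = V_DD − I_D R_D = 2.44 − 2.37 × 0.106 = 2.19 V.
V_SD = 2.19 V ≥ V_ov = 1.01 V, confirming saturation.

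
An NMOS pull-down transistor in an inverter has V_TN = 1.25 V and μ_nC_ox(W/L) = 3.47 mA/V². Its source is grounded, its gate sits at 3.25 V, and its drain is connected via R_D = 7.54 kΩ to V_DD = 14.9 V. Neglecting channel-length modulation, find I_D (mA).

I_D = 1.94 mA

V_GS = V_G = 3.25 V, so V_ov = 3.25 − 1.25 = 2 V.
Assume saturation: I_D = ½ k_n V_ov² = 0.5 × 3.47 × 2² = 6.94 mA, giving V_DS = V_DD − I_D R_D = 14.9 − 6.94 × 7.54 = -37.4 V.
But -37.4 V < V_ov = 2 V, so the device is actually in triode.
In triode I_D = k_n[V_ov V_DS − ½ V_DS²] and I_D = (V_DD − V_DS)/R_D. Equating: 13.1 V_DS² − 53.33 V_DS + 14.9 = 0, giving V_DS = 0.302 V (the root below V_ov).
I_D = (14.9 − 0.302) / 7.54 = 1.94 mA.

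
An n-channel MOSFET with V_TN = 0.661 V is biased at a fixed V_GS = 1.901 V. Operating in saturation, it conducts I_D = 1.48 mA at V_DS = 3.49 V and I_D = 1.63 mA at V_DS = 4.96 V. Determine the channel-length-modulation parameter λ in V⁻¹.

λ = 0.0908 V⁻¹

With V_GS fixed, I_D ∝ (1 + λ V_DS) in saturation, so I_D2/I_D1 = (1 + λ V_DS2)/(1 + λ V_DS1).
1.63/1.48 = 1.101 = (1 + 4.96 λ)/(1 + 3.49 λ).
Solving: λ (I_D1 V_DS2 − I_D2 V_DS1) = I_D2 − I_D1, so λ = (1.63 − 1.48) / (1.48 × 4.96 − 1.63 × 3.49) = 0.15 / 1.65 = 0.0908 V⁻¹.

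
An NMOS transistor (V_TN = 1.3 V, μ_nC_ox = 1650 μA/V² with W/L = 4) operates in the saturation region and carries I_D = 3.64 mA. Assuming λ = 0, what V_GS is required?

k_n = μ_nC_ox · (W/L) = 6.6 mA/V².
In saturation I_D = ½ k_n (V_GS − V_TN)², so V_GS − V_TN = √(2 I_D / k_n) = √(2 × 3.64 / 6.6) = 1.05 V.
V_GS = 1.3 + 1.05 = 2.35 V.

V_GS = 2.35 V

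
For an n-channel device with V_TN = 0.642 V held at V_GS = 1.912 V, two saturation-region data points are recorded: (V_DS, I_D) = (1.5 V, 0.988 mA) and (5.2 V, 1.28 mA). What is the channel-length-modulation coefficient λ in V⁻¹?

λ = 0.0908 V⁻¹

With V_GS fixed, I_D ∝ (1 + λ V_DS) in saturation, so I_D2/I_D1 = (1 + λ V_DS2)/(1 + λ V_DS1).
1.28/0.988 = 1.296 = (1 + 5.2 λ)/(1 + 1.5 λ).
Solving: λ (I_D1 V_DS2 − I_D2 V_DS1) = I_D2 − I_D1, so λ = (1.28 − 0.988) / (0.988 × 5.2 − 1.28 × 1.5) = 0.292 / 3.22 = 0.0908 V⁻¹.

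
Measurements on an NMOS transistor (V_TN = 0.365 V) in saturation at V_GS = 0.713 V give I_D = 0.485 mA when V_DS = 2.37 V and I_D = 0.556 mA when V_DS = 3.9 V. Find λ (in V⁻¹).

With V_GS fixed, I_D ∝ (1 + λ V_DS) in saturation, so I_D2/I_D1 = (1 + λ V_DS2)/(1 + λ V_DS1).
0.556/0.485 = 1.146 = (1 + 3.9 λ)/(1 + 2.37 λ).
Solving: λ (I_D1 V_DS2 − I_D2 V_DS1) = I_D2 − I_D1, so λ = (0.556 − 0.485) / (0.485 × 3.9 − 0.556 × 2.37) = 0.071 / 0.574 = 0.124 V⁻¹.

λ = 0.124 V⁻¹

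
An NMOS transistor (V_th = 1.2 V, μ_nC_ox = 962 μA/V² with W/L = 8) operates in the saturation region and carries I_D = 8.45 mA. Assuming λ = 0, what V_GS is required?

k_n = μ_nC_ox · (W/L) = 7.696 mA/V².
In saturation I_D = ½ k_n (V_GS − V_th)², so V_GS − V_th = √(2 I_D / k_n) = √(2 × 8.45 / 7.696) = 1.48 V.
V_GS = 1.2 + 1.48 = 2.68 V.

V_GS = 2.68 V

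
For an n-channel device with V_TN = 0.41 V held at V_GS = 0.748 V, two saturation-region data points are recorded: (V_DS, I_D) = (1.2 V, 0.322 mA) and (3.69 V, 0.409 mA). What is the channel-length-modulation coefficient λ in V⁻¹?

λ = 0.125 V⁻¹

With V_GS fixed, I_D ∝ (1 + λ V_DS) in saturation, so I_D2/I_D1 = (1 + λ V_DS2)/(1 + λ V_DS1).
0.409/0.322 = 1.27 = (1 + 3.69 λ)/(1 + 1.2 λ).
Solving: λ (I_D1 V_DS2 − I_D2 V_DS1) = I_D2 − I_D1, so λ = (0.409 − 0.322) / (0.322 × 3.69 − 0.409 × 1.2) = 0.087 / 0.697 = 0.125 V⁻¹.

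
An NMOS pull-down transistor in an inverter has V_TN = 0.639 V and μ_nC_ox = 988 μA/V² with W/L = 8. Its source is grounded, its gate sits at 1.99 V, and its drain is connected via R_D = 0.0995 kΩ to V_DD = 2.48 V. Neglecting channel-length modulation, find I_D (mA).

V_GS = V_G = 1.99 V, so V_ov = 1.99 − 0.639 = 1.35 V.
k_n = μ_nC_ox · (W/L) = 7.904 mA/V².
Assume saturation: I_D = ½ k_n V_ov² = 0.5 × 7.904 × 1.35² = 7.21 mA, giving V_DS = V_DD − I_D R_D = 2.48 − 7.21 × 0.0995 = 1.76 V.
V_DS = 1.76 V ≥ V_ov = 1.35 V, confirming saturation.

I_D = 7.21 mA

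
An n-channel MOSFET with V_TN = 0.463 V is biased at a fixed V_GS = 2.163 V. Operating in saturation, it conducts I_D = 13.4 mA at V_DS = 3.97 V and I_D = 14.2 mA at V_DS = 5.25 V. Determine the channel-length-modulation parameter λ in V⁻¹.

λ = 0.0572 V⁻¹

With V_GS fixed, I_D ∝ (1 + λ V_DS) in saturation, so I_D2/I_D1 = (1 + λ V_DS2)/(1 + λ V_DS1).
14.2/13.4 = 1.06 = (1 + 5.25 λ)/(1 + 3.97 λ).
Solving: λ (I_D1 V_DS2 − I_D2 V_DS1) = I_D2 − I_D1, so λ = (14.2 − 13.4) / (13.4 × 5.25 − 14.2 × 3.97) = 0.8 / 14 = 0.0572 V⁻¹.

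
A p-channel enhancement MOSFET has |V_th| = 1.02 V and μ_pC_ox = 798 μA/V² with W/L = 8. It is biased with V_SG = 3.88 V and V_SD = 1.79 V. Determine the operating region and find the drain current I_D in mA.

k_p = μ_pC_ox · (W/L) = 6.384 mA/V².
V_ov = V_SG − |V_th| = 3.88 − 1.02 = 2.86 V.
Since V_SD = 1.79 V < V_ov = 2.86 V, the device is in the triode region.
I_D = k_p [V_ov · V_SD − ½ V_SD²] = 6.384 × [2.86 × 1.79 − 0.5 × 1.79²] = 22.5 mA.

Triode; I_D = 22.5 mA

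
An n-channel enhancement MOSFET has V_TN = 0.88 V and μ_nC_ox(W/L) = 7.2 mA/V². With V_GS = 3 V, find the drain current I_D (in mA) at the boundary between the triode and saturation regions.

I_D = 16.2 mA

At the boundary V_DS = V_ov = V_GS − V_TN = 3 − 0.88 = 2.12 V.
I_D = ½ k_n V_ov² = 0.5 × 7.2 × 2.12² = 16.2 mA.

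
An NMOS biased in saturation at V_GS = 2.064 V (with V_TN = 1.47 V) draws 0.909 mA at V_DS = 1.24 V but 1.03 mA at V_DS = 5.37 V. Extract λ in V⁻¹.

With V_GS fixed, I_D ∝ (1 + λ V_DS) in saturation, so I_D2/I_D1 = (1 + λ V_DS2)/(1 + λ V_DS1).
1.03/0.909 = 1.133 = (1 + 5.37 λ)/(1 + 1.24 λ).
Solving: λ (I_D1 V_DS2 − I_D2 V_DS1) = I_D2 − I_D1, so λ = (1.03 − 0.909) / (0.909 × 5.37 − 1.03 × 1.24) = 0.121 / 3.6 = 0.0336 V⁻¹.

λ = 0.0336 V⁻¹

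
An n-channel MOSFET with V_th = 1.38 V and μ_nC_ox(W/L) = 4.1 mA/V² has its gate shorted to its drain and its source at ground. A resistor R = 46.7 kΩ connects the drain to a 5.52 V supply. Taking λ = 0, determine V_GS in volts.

V_GS = 1.58 V

With gate tied to drain, V_GS = V_DS ≥ V_GS − V_th, so the device is in saturation.
KCL at the drain: ½ k_n (V_GS − V_th)² = (V_DD − V_GS)/R.
Let x = V_GS − 1.38. Then 95.7 x² + x − 4.14 = 0, giving x = 0.203 V (positive root), so V_GS = 1.58 V.
I_D = (V_DD − V_GS)/R = (5.52 − 1.58) / 46.7 = 0.0843 mA.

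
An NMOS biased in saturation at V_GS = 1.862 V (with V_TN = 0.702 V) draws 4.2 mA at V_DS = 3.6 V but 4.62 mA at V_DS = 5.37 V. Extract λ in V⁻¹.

λ = 0.0709 V⁻¹

With V_GS fixed, I_D ∝ (1 + λ V_DS) in saturation, so I_D2/I_D1 = (1 + λ V_DS2)/(1 + λ V_DS1).
4.62/4.2 = 1.1 = (1 + 5.37 λ)/(1 + 3.6 λ).
Solving: λ (I_D1 V_DS2 − I_D2 V_DS1) = I_D2 − I_D1, so λ = (4.62 − 4.2) / (4.2 × 5.37 − 4.62 × 3.6) = 0.42 / 5.92 = 0.0709 V⁻¹.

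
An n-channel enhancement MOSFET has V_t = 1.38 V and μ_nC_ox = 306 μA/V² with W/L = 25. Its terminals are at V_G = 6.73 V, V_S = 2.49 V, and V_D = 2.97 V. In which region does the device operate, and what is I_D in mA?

Triode; I_D = 9.62 mA

V_GS = V_G − V_S = 6.73 − 2.49 = 4.24 V; V_DS = V_D − V_S = 2.97 − 2.49 = 0.48 V.
k_n = μ_nC_ox · (W/L) = 7.65 mA/V².
V_ov = V_GS − V_t = 4.24 − 1.38 = 2.86 V.
Since V_DS = 0.48 V < V_ov = 2.86 V, the device is in the triode region.
I_D = k_n [V_ov · V_DS − ½ V_DS²] = 7.65 × [2.86 × 0.48 − 0.5 × 0.48²] = 9.62 mA.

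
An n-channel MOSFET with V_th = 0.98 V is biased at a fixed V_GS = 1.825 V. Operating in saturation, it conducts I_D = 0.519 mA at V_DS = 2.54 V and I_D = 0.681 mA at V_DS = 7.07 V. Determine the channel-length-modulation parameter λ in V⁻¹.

With V_GS fixed, I_D ∝ (1 + λ V_DS) in saturation, so I_D2/I_D1 = (1 + λ V_DS2)/(1 + λ V_DS1).
0.681/0.519 = 1.312 = (1 + 7.07 λ)/(1 + 2.54 λ).
Solving: λ (I_D1 V_DS2 − I_D2 V_DS1) = I_D2 − I_D1, so λ = (0.681 − 0.519) / (0.519 × 7.07 − 0.681 × 2.54) = 0.162 / 1.94 = 0.0835 V⁻¹.

λ = 0.0835 V⁻¹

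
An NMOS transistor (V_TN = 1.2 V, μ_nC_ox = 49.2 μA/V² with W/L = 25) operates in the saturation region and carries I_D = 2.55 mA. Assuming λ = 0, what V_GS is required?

V_GS = 3.24 V

k_n = μ_nC_ox · (W/L) = 1.23 mA/V².
In saturation I_D = ½ k_n (V_GS − V_TN)², so V_GS − V_TN = √(2 I_D / k_n) = √(2 × 2.55 / 1.23) = 2.04 V.
V_GS = 1.2 + 2.04 = 3.24 V.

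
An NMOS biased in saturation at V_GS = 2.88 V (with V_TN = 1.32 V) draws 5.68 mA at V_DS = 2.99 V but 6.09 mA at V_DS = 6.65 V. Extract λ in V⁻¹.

λ = 0.0210 V⁻¹

With V_GS fixed, I_D ∝ (1 + λ V_DS) in saturation, so I_D2/I_D1 = (1 + λ V_DS2)/(1 + λ V_DS1).
6.09/5.68 = 1.072 = (1 + 6.65 λ)/(1 + 2.99 λ).
Solving: λ (I_D1 V_DS2 − I_D2 V_DS1) = I_D2 − I_D1, so λ = (6.09 − 5.68) / (5.68 × 6.65 − 6.09 × 2.99) = 0.41 / 19.6 = 0.021 V⁻¹.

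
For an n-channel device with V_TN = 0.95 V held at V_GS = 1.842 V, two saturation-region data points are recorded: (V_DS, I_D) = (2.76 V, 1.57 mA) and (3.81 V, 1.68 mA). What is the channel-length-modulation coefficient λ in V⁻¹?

With V_GS fixed, I_D ∝ (1 + λ V_DS) in saturation, so I_D2/I_D1 = (1 + λ V_DS2)/(1 + λ V_DS1).
1.68/1.57 = 1.07 = (1 + 3.81 λ)/(1 + 2.76 λ).
Solving: λ (I_D1 V_DS2 − I_D2 V_DS1) = I_D2 − I_D1, so λ = (1.68 − 1.57) / (1.57 × 3.81 − 1.68 × 2.76) = 0.11 / 1.34 = 0.0818 V⁻¹.

λ = 0.0818 V⁻¹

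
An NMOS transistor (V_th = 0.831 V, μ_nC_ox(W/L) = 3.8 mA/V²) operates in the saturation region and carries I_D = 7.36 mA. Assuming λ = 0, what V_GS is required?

V_GS = 2.80 V

In saturation I_D = ½ k_n (V_GS − V_th)², so V_GS − V_th = √(2 I_D / k_n) = √(2 × 7.36 / 3.8) = 1.97 V.
V_GS = 0.831 + 1.97 = 2.8 V.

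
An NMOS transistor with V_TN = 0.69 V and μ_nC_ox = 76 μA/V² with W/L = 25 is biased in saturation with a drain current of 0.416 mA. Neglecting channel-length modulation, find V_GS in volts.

k_n = μ_nC_ox · (W/L) = 1.9 mA/V².
In saturation I_D = ½ k_n (V_GS − V_TN)², so V_GS − V_TN = √(2 I_D / k_n) = √(2 × 0.416 / 1.9) = 0.662 V.
V_GS = 0.69 + 0.662 = 1.35 V.

V_GS = 1.35 V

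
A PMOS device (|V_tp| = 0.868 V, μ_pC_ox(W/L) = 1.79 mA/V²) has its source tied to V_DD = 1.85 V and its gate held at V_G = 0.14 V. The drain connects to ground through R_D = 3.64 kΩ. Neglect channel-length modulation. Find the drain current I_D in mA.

I_D = 0.413 mA

V_SG = V_DD − V_G = 1.85 − 0.14 = 1.71 V, so V_ov = 1.71 − 0.868 = 0.842 V.
Assume saturation: I_D = ½ k_p V_ov² = 0.5 × 1.79 × 0.842² = 0.635 mA, giving V_SD = V_DD − I_D R_D = 1.85 − 0.635 × 3.64 = -0.46 V.
But -0.46 V < V_ov = 0.842 V, so the device is actually in triode.
In triode I_D = k_p[V_ov V_SD − ½ V_SD²] and I_D = (V_DD − V_SD)/R_D. Equating: 3.26 V_SD² − 6.486 V_SD + 1.85 = 0, giving V_SD = 0.345 V (the root below V_ov).
I_D = (1.85 − 0.345) / 3.64 = 0.413 mA.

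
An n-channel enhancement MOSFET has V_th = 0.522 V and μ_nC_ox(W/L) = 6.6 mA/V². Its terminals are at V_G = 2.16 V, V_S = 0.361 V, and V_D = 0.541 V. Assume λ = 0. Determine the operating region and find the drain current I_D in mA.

V_GS = V_G − V_S = 2.16 − 0.361 = 1.8 V; V_DS = V_D − V_S = 0.541 − 0.361 = 0.18 V.
V_ov = V_GS − V_th = 1.8 − 0.522 = 1.28 V.
Since V_DS = 0.18 V < V_ov = 1.28 V, the device is in the triode region.
I_D = k_n [V_ov · V_DS − ½ V_DS²] = 6.6 × [1.28 × 0.18 − 0.5 × 0.18²] = 1.41 mA.

Triode; I_D = 1.41 mA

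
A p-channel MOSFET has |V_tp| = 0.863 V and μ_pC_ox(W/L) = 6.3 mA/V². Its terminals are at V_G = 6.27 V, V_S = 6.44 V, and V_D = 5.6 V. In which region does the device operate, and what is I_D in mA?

V_SG = V_S − V_G = 6.44 − 6.27 = 0.17 V; V_SD = V_S − V_D = 6.44 − 5.6 = 0.84 V.
V_SG = 0.17 V < |V_tp| = 0.863 V, so the transistor is in cutoff.

Cutoff; I_D = 0 mA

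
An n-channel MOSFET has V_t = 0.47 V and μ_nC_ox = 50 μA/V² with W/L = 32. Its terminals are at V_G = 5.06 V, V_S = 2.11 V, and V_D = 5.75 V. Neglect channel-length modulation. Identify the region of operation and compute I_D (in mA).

V_GS = V_G − V_S = 5.06 − 2.11 = 2.95 V; V_DS = V_D − V_S = 5.75 − 2.11 = 3.64 V.
k_n = μ_nC_ox · (W/L) = 1.6 mA/V².
V_ov = V_GS − V_t = 2.95 − 0.47 = 2.48 V.
Since V_DS = 3.64 V ≥ V_ov = 2.48 V, the device is in saturation.
I_D = ½ k_n V_ov² = 0.5 × 1.6 × 2.48² = 4.92 mA.

Saturation; I_D = 4.92 mA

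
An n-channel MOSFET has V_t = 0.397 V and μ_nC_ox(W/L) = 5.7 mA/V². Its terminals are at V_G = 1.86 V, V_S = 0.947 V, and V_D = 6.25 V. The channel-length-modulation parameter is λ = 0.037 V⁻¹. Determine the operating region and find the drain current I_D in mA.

Saturation; I_D = 0.908 mA

V_GS = V_G − V_S = 1.86 − 0.947 = 0.913 V; V_DS = V_D − V_S = 6.25 − 0.947 = 5.3 V.
V_ov = V_GS − V_t = 0.913 − 0.397 = 0.516 V.
Since V_DS = 5.3 V ≥ V_ov = 0.516 V, the device is in saturation.
I_D = ½ k_n V_ov² (1 + λ V_DS) = 0.5 × 5.7 × 0.516² × (1 + 0.037 × 5.3) = 0.908 mA.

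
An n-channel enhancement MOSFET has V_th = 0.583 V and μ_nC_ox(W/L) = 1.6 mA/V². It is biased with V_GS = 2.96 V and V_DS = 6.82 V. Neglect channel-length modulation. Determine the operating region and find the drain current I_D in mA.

Saturation; I_D = 4.52 mA

V_ov = V_GS − V_th = 2.96 − 0.583 = 2.38 V.
Since V_DS = 6.82 V ≥ V_ov = 2.38 V, the device is in saturation.
I_D = ½ k_n V_ov² = 0.5 × 1.6 × 2.38² = 4.52 mA.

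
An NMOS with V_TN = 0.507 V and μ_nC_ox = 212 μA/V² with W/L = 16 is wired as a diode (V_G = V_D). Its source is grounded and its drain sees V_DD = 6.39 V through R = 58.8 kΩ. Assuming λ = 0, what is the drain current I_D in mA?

With gate tied to drain, V_GS = V_DS ≥ V_GS − V_TN, so the device is in saturation.
k_n = μ_nC_ox · (W/L) = 3.392 mA/V².
KCL at the drain: ½ k_n (V_GS − V_TN)² = (V_DD − V_GS)/R.
Let x = V_GS − 0.507. Then 99.7 x² + x − 5.883 = 0, giving x = 0.238 V (positive root), so V_GS = 0.745 V.
I_D = (V_DD − V_GS)/R = (6.39 − 0.745) / 58.8 = 0.096 mA.

I_D = 0.0960 mA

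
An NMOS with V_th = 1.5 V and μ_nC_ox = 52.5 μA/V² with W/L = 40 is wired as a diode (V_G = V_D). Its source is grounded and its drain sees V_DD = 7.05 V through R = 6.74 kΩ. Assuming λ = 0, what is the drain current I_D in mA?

With gate tied to drain, V_GS = V_DS ≥ V_GS − V_th, so the device is in saturation.
k_n = μ_nC_ox · (W/L) = 2.1 mA/V².
KCL at the drain: ½ k_n (V_GS − V_th)² = (V_DD − V_GS)/R.
Let x = V_GS − 1.5. Then 7.08 x² + x − 5.55 = 0, giving x = 0.818 V (positive root), so V_GS = 2.32 V.
I_D = (V_DD − V_GS)/R = (7.05 − 2.32) / 6.74 = 0.702 mA.

I_D = 0.702 mA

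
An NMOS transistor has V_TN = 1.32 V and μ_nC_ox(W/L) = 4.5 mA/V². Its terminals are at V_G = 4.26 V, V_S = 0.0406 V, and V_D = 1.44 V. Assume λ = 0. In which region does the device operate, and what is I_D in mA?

Triode; I_D = 13.9 mA

V_GS = V_G − V_S = 4.26 − 0.0406 = 4.22 V; V_DS = V_D − V_S = 1.44 − 0.0406 = 1.4 V.
V_ov = V_GS − V_TN = 4.22 − 1.32 = 2.9 V.
Since V_DS = 1.4 V < V_ov = 2.9 V, the device is in the triode region.
I_D = k_n [V_ov · V_DS − ½ V_DS²] = 4.5 × [2.9 × 1.4 − 0.5 × 1.4²] = 13.9 mA.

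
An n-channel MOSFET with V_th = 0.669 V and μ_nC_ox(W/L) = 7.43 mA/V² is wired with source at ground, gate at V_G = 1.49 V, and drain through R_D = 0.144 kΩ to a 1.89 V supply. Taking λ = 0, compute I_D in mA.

I_D = 2.50 mA

V_GS = V_G = 1.49 V, so V_ov = 1.49 − 0.669 = 0.821 V.
Assume saturation: I_D = ½ k_n V_ov² = 0.5 × 7.43 × 0.821² = 2.5 mA, giving V_DS = V_DD − I_D R_D = 1.89 − 2.5 × 0.144 = 1.53 V.
V_DS = 1.53 V ≥ V_ov = 0.821 V, confirming saturation.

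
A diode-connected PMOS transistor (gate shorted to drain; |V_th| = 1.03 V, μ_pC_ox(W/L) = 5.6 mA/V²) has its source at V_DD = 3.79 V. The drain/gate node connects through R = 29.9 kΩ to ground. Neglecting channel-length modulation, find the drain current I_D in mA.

With gate tied to drain, V_SG = V_SD ≥ V_SG − |V_th|, so the device is in saturation.
KCL at the drain: ½ k_p (V_SG − |V_th|)² = (V_DD − V_SG)/R.
Let x = V_SG − 1.03. Then 83.7 x² + x − 2.76 = 0, giving x = 0.176 V (positive root), so V_SG = 1.21 V.
I_D = (V_DD − V_SG)/R = (3.79 − 1.21) / 29.9 = 0.0864 mA.

I_D = 0.0864 mA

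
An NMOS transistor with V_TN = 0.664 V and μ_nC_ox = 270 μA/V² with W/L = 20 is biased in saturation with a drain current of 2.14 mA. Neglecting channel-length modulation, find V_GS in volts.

k_n = μ_nC_ox · (W/L) = 5.4 mA/V².
In saturation I_D = ½ k_n (V_GS − V_TN)², so V_GS − V_TN = √(2 I_D / k_n) = √(2 × 2.14 / 5.4) = 0.89 V.
V_GS = 0.664 + 0.89 = 1.55 V.

V_GS = 1.55 V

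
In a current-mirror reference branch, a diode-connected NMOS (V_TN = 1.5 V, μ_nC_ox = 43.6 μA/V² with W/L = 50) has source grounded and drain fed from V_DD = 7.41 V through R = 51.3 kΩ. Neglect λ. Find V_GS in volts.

V_GS = 1.82 V

With gate tied to drain, V_GS = V_DS ≥ V_GS − V_TN, so the device is in saturation.
k_n = μ_nC_ox · (W/L) = 2.18 mA/V².
KCL at the drain: ½ k_n (V_GS − V_TN)² = (V_DD − V_GS)/R.
Let x = V_GS − 1.5. Then 55.9 x² + x − 5.91 = 0, giving x = 0.316 V (positive root), so V_GS = 1.82 V.
I_D = (V_DD − V_GS)/R = (7.41 − 1.82) / 51.3 = 0.109 mA.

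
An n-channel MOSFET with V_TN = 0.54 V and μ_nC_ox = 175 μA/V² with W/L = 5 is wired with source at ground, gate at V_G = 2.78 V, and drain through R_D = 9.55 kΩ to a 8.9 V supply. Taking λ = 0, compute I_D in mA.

V_GS = V_G = 2.78 V, so V_ov = 2.78 − 0.54 = 2.24 V.
k_n = μ_nC_ox · (W/L) = 0.875 mA/V².
Assume saturation: I_D = ½ k_n V_ov² = 0.5 × 0.875 × 2.24² = 2.2 mA, giving V_DS = V_DD − I_D R_D = 8.9 − 2.2 × 9.55 = -12.1 V.
But -12.1 V < V_ov = 2.24 V, so the device is actually in triode.
In triode I_D = k_n[V_ov V_DS − ½ V_DS²] and I_D = (V_DD − V_DS)/R_D. Equating: 4.18 V_DS² − 19.72 V_DS + 8.9 = 0, giving V_DS = 0.506 V (the root below V_ov).
I_D = (8.9 − 0.506) / 9.55 = 0.879 mA.

I_D = 0.879 mA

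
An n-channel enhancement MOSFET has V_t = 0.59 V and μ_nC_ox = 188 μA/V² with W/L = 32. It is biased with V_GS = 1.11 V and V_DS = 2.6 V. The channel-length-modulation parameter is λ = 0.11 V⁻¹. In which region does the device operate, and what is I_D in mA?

k_n = μ_nC_ox · (W/L) = 6.016 mA/V².
V_ov = V_GS − V_t = 1.11 − 0.59 = 0.52 V.
Since V_DS = 2.6 V ≥ V_ov = 0.52 V, the device is in saturation.
I_D = ½ k_n V_ov² (1 + λ V_DS) = 0.5 × 6.016 × 0.52² × (1 + 0.11 × 2.6) = 1.05 mA.

Saturation; I_D = 1.05 mA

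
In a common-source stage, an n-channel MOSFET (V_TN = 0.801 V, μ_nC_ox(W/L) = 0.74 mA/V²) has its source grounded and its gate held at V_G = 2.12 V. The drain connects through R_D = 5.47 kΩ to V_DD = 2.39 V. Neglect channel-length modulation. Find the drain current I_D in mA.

I_D = 0.357 mA

V_GS = V_G = 2.12 V, so V_ov = 2.12 − 0.801 = 1.32 V.
Assume saturation: I_D = ½ k_n V_ov² = 0.5 × 0.74 × 1.32² = 0.644 mA, giving V_DS = V_DD − I_D R_D = 2.39 − 0.644 × 5.47 = -1.13 V.
But -1.13 V < V_ov = 1.32 V, so the device is actually in triode.
In triode I_D = k_n[V_ov V_DS − ½ V_DS²] and I_D = (V_DD − V_DS)/R_D. Equating: 2.02 V_DS² − 6.339 V_DS + 2.39 = 0, giving V_DS = 0.438 V (the root below V_ov).
I_D = (2.39 − 0.438) / 5.47 = 0.357 mA.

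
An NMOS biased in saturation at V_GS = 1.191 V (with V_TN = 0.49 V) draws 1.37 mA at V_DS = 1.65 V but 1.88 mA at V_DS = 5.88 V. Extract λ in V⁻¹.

λ = 0.103 V⁻¹

With V_GS fixed, I_D ∝ (1 + λ V_DS) in saturation, so I_D2/I_D1 = (1 + λ V_DS2)/(1 + λ V_DS1).
1.88/1.37 = 1.372 = (1 + 5.88 λ)/(1 + 1.65 λ).
Solving: λ (I_D1 V_DS2 − I_D2 V_DS1) = I_D2 − I_D1, so λ = (1.88 − 1.37) / (1.37 × 5.88 − 1.88 × 1.65) = 0.51 / 4.95 = 0.103 V⁻¹.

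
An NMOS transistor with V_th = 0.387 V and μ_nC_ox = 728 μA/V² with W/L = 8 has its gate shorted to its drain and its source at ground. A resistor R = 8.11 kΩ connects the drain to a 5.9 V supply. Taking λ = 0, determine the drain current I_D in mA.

With gate tied to drain, V_GS = V_DS ≥ V_GS − V_th, so the device is in saturation.
k_n = μ_nC_ox · (W/L) = 5.824 mA/V².
KCL at the drain: ½ k_n (V_GS − V_th)² = (V_DD − V_GS)/R.
Let x = V_GS − 0.387. Then 23.6 x² + x − 5.513 = 0, giving x = 0.462 V (positive root), so V_GS = 0.849 V.
I_D = (V_DD − V_GS)/R = (5.9 − 0.849) / 8.11 = 0.623 mA.

I_D = 0.623 mA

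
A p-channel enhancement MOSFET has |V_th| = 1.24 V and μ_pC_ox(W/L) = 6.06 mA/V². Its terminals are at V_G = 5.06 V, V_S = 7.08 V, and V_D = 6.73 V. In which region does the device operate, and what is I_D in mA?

V_SG = V_S − V_G = 7.08 − 5.06 = 2.02 V; V_SD = V_S − V_D = 7.08 − 6.73 = 0.35 V.
V_ov = V_SG − |V_th| = 2.02 − 1.24 = 0.78 V.
Since V_SD = 0.35 V < V_ov = 0.78 V, the device is in the triode region.
I_D = k_p [V_ov · V_SD − ½ V_SD²] = 6.06 × [0.78 × 0.35 − 0.5 × 0.35²] = 1.28 mA.

Triode; I_D = 1.28 mA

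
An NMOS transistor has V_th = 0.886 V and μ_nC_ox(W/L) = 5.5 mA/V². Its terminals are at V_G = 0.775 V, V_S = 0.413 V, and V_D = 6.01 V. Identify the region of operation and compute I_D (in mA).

Cutoff; I_D = 0 mA

V_GS = V_G − V_S = 0.775 − 0.413 = 0.362 V; V_DS = V_D − V_S = 6.01 − 0.413 = 5.6 V.
V_GS = 0.362 V < V_th = 0.886 V, so the transistor is in cutoff.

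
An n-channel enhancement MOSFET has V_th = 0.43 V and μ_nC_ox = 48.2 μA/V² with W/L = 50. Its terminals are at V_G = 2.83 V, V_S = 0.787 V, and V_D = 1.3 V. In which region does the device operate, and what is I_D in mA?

Triode; I_D = 1.68 mA

V_GS = V_G − V_S = 2.83 − 0.787 = 2.04 V; V_DS = V_D − V_S = 1.3 − 0.787 = 0.513 V.
k_n = μ_nC_ox · (W/L) = 2.41 mA/V².
V_ov = V_GS − V_th = 2.04 − 0.43 = 1.61 V.
Since V_DS = 0.513 V < V_ov = 1.61 V, the device is in the triode region.
I_D = k_n [V_ov · V_DS − ½ V_DS²] = 2.41 × [1.61 × 0.513 − 0.5 × 0.513²] = 1.68 mA.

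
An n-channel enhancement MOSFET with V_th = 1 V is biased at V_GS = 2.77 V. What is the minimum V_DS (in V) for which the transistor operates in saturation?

The boundary between triode and saturation is V_DS = V_GS − V_th = V_ov.
V_ov = 2.77 − 1 = 1.77 V.

V_DS,sat = 1.77 V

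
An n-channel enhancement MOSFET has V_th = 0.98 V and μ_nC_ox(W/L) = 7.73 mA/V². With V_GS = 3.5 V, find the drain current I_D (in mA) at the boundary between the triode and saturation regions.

I_D = 24.5 mA

At the boundary V_DS = V_ov = V_GS − V_th = 3.5 − 0.98 = 2.52 V.
I_D = ½ k_n V_ov² = 0.5 × 7.73 × 2.52² = 24.5 mA.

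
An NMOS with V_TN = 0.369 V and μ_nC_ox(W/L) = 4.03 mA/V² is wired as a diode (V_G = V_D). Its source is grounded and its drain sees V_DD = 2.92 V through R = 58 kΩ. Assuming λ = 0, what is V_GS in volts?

V_GS = 0.513 V

With gate tied to drain, V_GS = V_DS ≥ V_GS − V_TN, so the device is in saturation.
KCL at the drain: ½ k_n (V_GS − V_TN)² = (V_DD − V_GS)/R.
Let x = V_GS − 0.369. Then 117 x² + x − 2.551 = 0, giving x = 0.144 V (positive root), so V_GS = 0.513 V.
I_D = (V_DD − V_GS)/R = (2.92 − 0.513) / 58 = 0.0415 mA.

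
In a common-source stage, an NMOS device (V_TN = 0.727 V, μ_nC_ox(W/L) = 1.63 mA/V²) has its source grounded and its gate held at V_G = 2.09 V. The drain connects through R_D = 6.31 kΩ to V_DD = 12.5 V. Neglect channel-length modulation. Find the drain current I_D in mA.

V_GS = V_G = 2.09 V, so V_ov = 2.09 − 0.727 = 1.36 V.
Assume saturation: I_D = ½ k_n V_ov² = 0.5 × 1.63 × 1.36² = 1.51 mA, giving V_DS = V_DD − I_D R_D = 12.5 − 1.51 × 6.31 = 2.95 V.
V_DS = 2.95 V ≥ V_ov = 1.36 V, confirming saturation.

I_D = 1.51 mA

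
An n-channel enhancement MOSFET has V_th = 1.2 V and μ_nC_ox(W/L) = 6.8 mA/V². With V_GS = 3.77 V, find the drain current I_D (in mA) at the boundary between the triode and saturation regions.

I_D = 22.5 mA

At the boundary V_DS = V_ov = V_GS − V_th = 3.77 − 1.2 = 2.57 V.
I_D = ½ k_n V_ov² = 0.5 × 6.8 × 2.57² = 22.5 mA.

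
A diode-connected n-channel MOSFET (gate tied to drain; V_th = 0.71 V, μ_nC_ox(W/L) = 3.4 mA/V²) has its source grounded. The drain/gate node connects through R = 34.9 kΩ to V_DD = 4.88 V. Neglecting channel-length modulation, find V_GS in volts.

V_GS = 0.967 V

With gate tied to drain, V_GS = V_DS ≥ V_GS − V_th, so the device is in saturation.
KCL at the drain: ½ k_n (V_GS − V_th)² = (V_DD − V_GS)/R.
Let x = V_GS − 0.71. Then 59.3 x² + x − 4.17 = 0, giving x = 0.257 V (positive root), so V_GS = 0.967 V.
I_D = (V_DD − V_GS)/R = (4.88 − 0.967) / 34.9 = 0.112 mA.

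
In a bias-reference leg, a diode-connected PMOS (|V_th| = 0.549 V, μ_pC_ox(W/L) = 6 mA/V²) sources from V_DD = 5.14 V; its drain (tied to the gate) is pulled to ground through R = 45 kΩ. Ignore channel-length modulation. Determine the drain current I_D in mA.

I_D = 0.0980 mA

With gate tied to drain, V_SG = V_SD ≥ V_SG − |V_th|, so the device is in saturation.
KCL at the drain: ½ k_p (V_SG − |V_th|)² = (V_DD − V_SG)/R.
Let x = V_SG − 0.549. Then 135 x² + x − 4.591 = 0, giving x = 0.181 V (positive root), so V_SG = 0.73 V.
I_D = (V_DD − V_SG)/R = (5.14 − 0.73) / 45 = 0.098 mA.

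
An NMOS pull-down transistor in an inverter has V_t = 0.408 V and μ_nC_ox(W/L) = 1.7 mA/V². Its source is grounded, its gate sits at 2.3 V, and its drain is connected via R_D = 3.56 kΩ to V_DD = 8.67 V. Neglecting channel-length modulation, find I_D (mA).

V_GS = V_G = 2.3 V, so V_ov = 2.3 − 0.408 = 1.89 V.
Assume saturation: I_D = ½ k_n V_ov² = 0.5 × 1.7 × 1.89² = 3.04 mA, giving V_DS = V_DD − I_D R_D = 8.67 − 3.04 × 3.56 = -2.16 V.
But -2.16 V < V_ov = 1.89 V, so the device is actually in triode.
In triode I_D = k_n[V_ov V_DS − ½ V_DS²] and I_D = (V_DD − V_DS)/R_D. Equating: 3.03 V_DS² − 12.45 V_DS + 8.67 = 0, giving V_DS = 0.888 V (the root below V_ov).
I_D = (8.67 − 0.888) / 3.56 = 2.19 mA.

I_D = 2.19 mA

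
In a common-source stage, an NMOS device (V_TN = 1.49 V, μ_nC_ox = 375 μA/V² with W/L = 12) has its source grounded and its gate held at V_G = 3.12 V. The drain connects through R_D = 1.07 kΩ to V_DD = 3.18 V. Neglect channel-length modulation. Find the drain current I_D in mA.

V_GS = V_G = 3.12 V, so V_ov = 3.12 − 1.49 = 1.63 V.
k_n = μ_nC_ox · (W/L) = 4.5 mA/V².
Assume saturation: I_D = ½ k_n V_ov² = 0.5 × 4.5 × 1.63² = 5.98 mA, giving V_DS = V_DD − I_D R_D = 3.18 − 5.98 × 1.07 = -3.22 V.
But -3.22 V < V_ov = 1.63 V, so the device is actually in triode.
In triode I_D = k_n[V_ov V_DS − ½ V_DS²] and I_D = (V_DD − V_DS)/R_D. Equating: 2.41 V_DS² − 8.848 V_DS + 3.18 = 0, giving V_DS = 0.404 V (the root below V_ov).
I_D = (3.18 − 0.404) / 1.07 = 2.59 mA.

I_D = 2.59 mA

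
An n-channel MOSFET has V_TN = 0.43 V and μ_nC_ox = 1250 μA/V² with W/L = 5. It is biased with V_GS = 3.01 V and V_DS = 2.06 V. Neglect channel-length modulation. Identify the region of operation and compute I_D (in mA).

k_n = μ_nC_ox · (W/L) = 6.25 mA/V².
V_ov = V_GS − V_TN = 3.01 − 0.43 = 2.58 V.
Since V_DS = 2.06 V < V_ov = 2.58 V, the device is in the triode region.
I_D = k_n [V_ov · V_DS − ½ V_DS²] = 6.25 × [2.58 × 2.06 − 0.5 × 2.06²] = 20 mA.

Triode; I_D = 20.0 mA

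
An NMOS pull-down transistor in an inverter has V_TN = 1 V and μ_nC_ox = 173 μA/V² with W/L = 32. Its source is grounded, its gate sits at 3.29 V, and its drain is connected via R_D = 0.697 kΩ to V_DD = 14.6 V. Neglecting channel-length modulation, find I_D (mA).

V_GS = V_G = 3.29 V, so V_ov = 3.29 − 1 = 2.29 V.
k_n = μ_nC_ox · (W/L) = 5.536 mA/V².
Assume saturation: I_D = ½ k_n V_ov² = 0.5 × 5.536 × 2.29² = 14.5 mA, giving V_DS = V_DD − I_D R_D = 14.6 − 14.5 × 0.697 = 4.48 V.
V_DS = 4.48 V ≥ V_ov = 2.29 V, confirming saturation.

I_D = 14.5 mA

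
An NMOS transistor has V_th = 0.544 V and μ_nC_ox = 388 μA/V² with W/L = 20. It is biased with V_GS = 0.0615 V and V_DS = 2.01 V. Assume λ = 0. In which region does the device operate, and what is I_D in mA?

Cutoff; I_D = 0 mA

V_GS = 0.0615 V < V_th = 0.544 V, so the transistor is in cutoff.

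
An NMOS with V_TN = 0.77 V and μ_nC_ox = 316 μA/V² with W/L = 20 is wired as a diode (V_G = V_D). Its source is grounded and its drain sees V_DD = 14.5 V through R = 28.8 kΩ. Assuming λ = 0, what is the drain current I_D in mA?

With gate tied to drain, V_GS = V_DS ≥ V_GS − V_TN, so the device is in saturation.
k_n = μ_nC_ox · (W/L) = 6.32 mA/V².
KCL at the drain: ½ k_n (V_GS − V_TN)² = (V_DD − V_GS)/R.
Let x = V_GS − 0.77. Then 91 x² + x − 13.73 = 0, giving x = 0.383 V (positive root), so V_GS = 1.15 V.
I_D = (V_DD − V_GS)/R = (14.5 − 1.15) / 28.8 = 0.463 mA.

I_D = 0.463 mA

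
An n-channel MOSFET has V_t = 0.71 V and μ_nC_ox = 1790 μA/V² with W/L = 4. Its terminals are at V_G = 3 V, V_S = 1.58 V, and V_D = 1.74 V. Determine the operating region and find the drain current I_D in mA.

Triode; I_D = 0.722 mA

V_GS = V_G − V_S = 3 − 1.58 = 1.42 V; V_DS = V_D − V_S = 1.74 − 1.58 = 0.16 V.
k_n = μ_nC_ox · (W/L) = 7.16 mA/V².
V_ov = V_GS − V_t = 1.42 − 0.71 = 0.71 V.
Since V_DS = 0.16 V < V_ov = 0.71 V, the device is in the triode region.
I_D = k_n [V_ov · V_DS − ½ V_DS²] = 7.16 × [0.71 × 0.16 − 0.5 × 0.16²] = 0.722 mA.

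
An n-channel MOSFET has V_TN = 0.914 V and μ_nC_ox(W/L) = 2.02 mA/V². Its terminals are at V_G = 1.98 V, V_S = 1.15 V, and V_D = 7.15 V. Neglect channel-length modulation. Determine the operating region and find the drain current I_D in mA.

V_GS = V_G − V_S = 1.98 − 1.15 = 0.83 V; V_DS = V_D − V_S = 7.15 − 1.15 = 6 V.
V_GS = 0.83 V < V_TN = 0.914 V, so the transistor is in cutoff.

Cutoff; I_D = 0 mA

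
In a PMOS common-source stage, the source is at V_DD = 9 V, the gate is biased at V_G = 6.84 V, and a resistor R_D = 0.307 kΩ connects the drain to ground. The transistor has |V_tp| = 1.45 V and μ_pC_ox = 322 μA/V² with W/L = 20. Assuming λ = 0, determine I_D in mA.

V_SG = V_DD − V_G = 9 − 6.84 = 2.16 V, so V_ov = 2.16 − 1.45 = 0.71 V.
k_p = μ_pC_ox · (W/L) = 6.44 mA/V².
Assume saturation: I_D = ½ k_p V_ov² = 0.5 × 6.44 × 0.71² = 1.62 mA, giving V_SD = V_DD − I_D R_D = 9 − 1.62 × 0.307 = 8.5 V.
V_SD = 8.5 V ≥ V_ov = 0.71 V, confirming saturation.

I_D = 1.62 mA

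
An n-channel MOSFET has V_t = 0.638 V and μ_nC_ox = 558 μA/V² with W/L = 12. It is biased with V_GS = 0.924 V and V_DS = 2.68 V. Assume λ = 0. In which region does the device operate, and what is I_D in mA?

Saturation; I_D = 0.274 mA

k_n = μ_nC_ox · (W/L) = 6.696 mA/V².
V_ov = V_GS − V_t = 0.924 − 0.638 = 0.286 V.
Since V_DS = 2.68 V ≥ V_ov = 0.286 V, the device is in saturation.
I_D = ½ k_n V_ov² = 0.5 × 6.696 × 0.286² = 0.274 mA.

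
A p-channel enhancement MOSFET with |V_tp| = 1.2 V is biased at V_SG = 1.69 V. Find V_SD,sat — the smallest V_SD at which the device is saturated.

The boundary between triode and saturation is V_SD = V_SG − |V_tp| = V_ov.
V_ov = 1.69 − 1.2 = 0.49 V.

V_SD,sat = 0.490 V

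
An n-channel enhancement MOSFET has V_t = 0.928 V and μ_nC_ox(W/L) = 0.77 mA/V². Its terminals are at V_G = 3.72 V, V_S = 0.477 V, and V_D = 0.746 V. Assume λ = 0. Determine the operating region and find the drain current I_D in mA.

V_GS = V_G − V_S = 3.72 − 0.477 = 3.24 V; V_DS = V_D − V_S = 0.746 − 0.477 = 0.269 V.
V_ov = V_GS − V_t = 3.24 − 0.928 = 2.32 V.
Since V_DS = 0.269 V < V_ov = 2.32 V, the device is in the triode region.
I_D = k_n [V_ov · V_DS − ½ V_DS²] = 0.77 × [2.32 × 0.269 − 0.5 × 0.269²] = 0.452 mA.

Triode; I_D = 0.452 mA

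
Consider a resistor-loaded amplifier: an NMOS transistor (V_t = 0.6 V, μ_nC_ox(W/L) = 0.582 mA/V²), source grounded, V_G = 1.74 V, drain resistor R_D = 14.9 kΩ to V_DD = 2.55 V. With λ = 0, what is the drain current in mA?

V_GS = V_G = 1.74 V, so V_ov = 1.74 − 0.6 = 1.14 V.
Assume saturation: I_D = ½ k_n V_ov² = 0.5 × 0.582 × 1.14² = 0.378 mA, giving V_DS = V_DD − I_D R_D = 2.55 − 0.378 × 14.9 = -3.08 V.
But -3.08 V < V_ov = 1.14 V, so the device is actually in triode.
In triode I_D = k_n[V_ov V_DS − ½ V_DS²] and I_D = (V_DD − V_DS)/R_D. Equating: 4.34 V_DS² − 10.89 V_DS + 2.55 = 0, giving V_DS = 0.261 V (the root below V_ov).
I_D = (2.55 − 0.261) / 14.9 = 0.154 mA.

I_D = 0.154 mA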